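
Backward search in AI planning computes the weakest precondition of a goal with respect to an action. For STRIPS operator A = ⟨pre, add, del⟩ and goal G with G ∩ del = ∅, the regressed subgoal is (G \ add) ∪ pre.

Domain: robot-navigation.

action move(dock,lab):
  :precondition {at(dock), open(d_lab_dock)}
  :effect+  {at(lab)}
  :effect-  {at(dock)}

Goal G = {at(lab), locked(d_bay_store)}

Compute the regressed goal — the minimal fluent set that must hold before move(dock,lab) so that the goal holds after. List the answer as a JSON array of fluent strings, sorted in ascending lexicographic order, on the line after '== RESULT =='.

Regress:
  G ∩ del = {}  (empty — regression defined)
  G \ add = {at(lab), locked(d_bay_store)} \ {at(lab)} = {locked(d_bay_store)}
  ∪ pre   = {locked(d_bay_store)} ∪ {at(dock), open(d_lab_dock)}
          = {at(dock), locked(d_bay_store), open(d_lab_dock)}

== RESULT ==
["at(dock)", "locked(d_bay_store)", "open(d_lab_dock)"]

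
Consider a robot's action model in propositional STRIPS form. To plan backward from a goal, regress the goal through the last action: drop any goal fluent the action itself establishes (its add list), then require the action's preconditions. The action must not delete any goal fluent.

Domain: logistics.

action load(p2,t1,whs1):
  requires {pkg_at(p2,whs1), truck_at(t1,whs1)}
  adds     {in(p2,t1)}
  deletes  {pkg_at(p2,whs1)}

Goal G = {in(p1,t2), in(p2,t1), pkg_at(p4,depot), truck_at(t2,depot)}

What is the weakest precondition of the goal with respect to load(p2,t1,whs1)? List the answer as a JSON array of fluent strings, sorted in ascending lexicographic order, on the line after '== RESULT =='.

Compute (G \ add) ∪ pre:
  G ∩ del = {}  (empty — regression defined)
  G \ add = {in(p1,t2), in(p2,t1), pkg_at(p4,depot), truck_at(t2,depot)} \ {in(p2,t1)} = {in(p1,t2), pkg_at(p4,depot), truck_at(t2,depot)}
  ∪ pre   = {in(p1,t2), pkg_at(p4,depot), truck_at(t2,depot)} ∪ {pkg_at(p2,whs1), truck_at(t1,whs1)}
          = {in(p1,t2), pkg_at(p2,whs1), pkg_at(p4,depot), truck_at(t1,whs1), truck_at(t2,depot)}

== RESULT ==
["in(p1,t2)", "pkg_at(p2,whs1)", "pkg_at(p4,depot)", "truck_at(t1,whs1)", "truck_at(t2,depot)"]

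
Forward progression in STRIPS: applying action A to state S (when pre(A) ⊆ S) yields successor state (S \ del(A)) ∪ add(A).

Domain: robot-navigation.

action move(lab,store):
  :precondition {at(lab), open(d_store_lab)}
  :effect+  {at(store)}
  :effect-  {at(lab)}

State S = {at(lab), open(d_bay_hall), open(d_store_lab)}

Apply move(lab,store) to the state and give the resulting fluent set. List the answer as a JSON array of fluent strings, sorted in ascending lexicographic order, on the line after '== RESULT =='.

Progress:
  pre ⊆ S: {at(lab), open(d_store_lab)} ⊆ S  — applicable
  S \ del = {open(d_bay_hall), open(d_store_lab)}
  ∪ add   = {at(store), open(d_bay_hall), open(d_store_lab)}

== RESULT ==
["at(store)", "open(d_bay_hall)", "open(d_store_lab)"]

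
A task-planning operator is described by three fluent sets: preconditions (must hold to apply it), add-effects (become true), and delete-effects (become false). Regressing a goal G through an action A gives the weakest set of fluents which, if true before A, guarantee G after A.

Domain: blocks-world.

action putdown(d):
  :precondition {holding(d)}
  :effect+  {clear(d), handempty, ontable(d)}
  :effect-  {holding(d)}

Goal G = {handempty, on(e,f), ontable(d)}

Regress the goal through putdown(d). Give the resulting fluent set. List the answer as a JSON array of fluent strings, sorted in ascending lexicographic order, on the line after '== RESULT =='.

Regress:
  G ∩ del = {}  (empty — regression defined)
  G \ add = {handempty, on(e,f), ontable(d)} \ {clear(d), handempty, ontable(d)} = {on(e,f)}
  ∪ pre   = {on(e,f)} ∪ {holding(d)}
          = {holding(d), on(e,f)}

== RESULT ==
["holding(d)", "on(e,f)"]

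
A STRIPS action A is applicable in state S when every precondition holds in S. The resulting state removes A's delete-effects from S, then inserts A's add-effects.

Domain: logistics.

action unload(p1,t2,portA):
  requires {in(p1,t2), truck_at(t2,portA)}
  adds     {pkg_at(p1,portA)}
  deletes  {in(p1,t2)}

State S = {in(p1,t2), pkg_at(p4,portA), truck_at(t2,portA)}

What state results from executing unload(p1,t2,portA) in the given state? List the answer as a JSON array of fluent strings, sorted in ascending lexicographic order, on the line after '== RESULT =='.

Compute (S \ del) ∪ add:
  pre ⊆ S: {in(p1,t2), truck_at(t2,portA)} ⊆ S  — applicable
  S \ del = {pkg_at(p4,portA), truck_at(t2,portA)}
  ∪ add   = {pkg_at(p1,portA), pkg_at(p4,portA), truck_at(t2,portA)}

== RESULT ==
["pkg_at(p1,portA)", "pkg_at(p4,portA)", "truck_at(t2,portA)"]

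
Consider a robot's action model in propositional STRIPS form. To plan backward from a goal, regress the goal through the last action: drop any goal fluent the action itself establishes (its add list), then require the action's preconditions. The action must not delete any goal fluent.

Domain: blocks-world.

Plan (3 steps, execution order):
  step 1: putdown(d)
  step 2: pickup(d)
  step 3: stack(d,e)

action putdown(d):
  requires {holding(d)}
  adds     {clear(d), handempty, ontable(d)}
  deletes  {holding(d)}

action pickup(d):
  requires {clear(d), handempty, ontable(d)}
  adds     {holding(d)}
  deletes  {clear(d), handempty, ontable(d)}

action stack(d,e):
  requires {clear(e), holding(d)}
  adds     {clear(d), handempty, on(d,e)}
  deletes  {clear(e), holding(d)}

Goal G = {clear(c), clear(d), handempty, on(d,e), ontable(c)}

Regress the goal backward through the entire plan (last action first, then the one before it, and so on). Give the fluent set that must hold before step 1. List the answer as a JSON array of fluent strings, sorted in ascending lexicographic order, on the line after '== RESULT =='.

Regress step by step:
  through step 3 (stack(d,e)): drop {clear(d), handempty, on(d,e)}, keep {clear(c), ontable(c)}, require {clear(e), holding(d)}
    → {clear(c), clear(e), holding(d), ontable(c)}
  through step 2 (pickup(d)): drop {holding(d)}, keep {clear(c), clear(e), ontable(c)}, require {clear(d), handempty, ontable(d)}
    → {clear(c), clear(d), clear(e), handempty, ontable(c), ontable(d)}
  through step 1 (putdown(d)): drop {clear(d), handempty, ontable(d)}, keep {clear(c), clear(e), ontable(c)}, require {holding(d)}
    → {clear(c), clear(e), holding(d), ontable(c)}

== RESULT ==
["clear(c)", "clear(e)", "holding(d)", "ontable(c)"]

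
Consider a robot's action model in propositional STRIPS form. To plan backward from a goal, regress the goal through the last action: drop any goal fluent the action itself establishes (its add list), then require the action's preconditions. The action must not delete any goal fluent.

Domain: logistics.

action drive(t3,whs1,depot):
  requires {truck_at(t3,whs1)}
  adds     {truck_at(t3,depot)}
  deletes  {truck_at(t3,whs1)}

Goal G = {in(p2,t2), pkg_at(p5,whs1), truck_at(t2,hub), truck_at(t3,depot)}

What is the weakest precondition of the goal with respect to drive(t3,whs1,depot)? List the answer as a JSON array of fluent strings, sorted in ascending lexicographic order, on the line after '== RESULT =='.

Compute (G \ add) ∪ pre:
  G ∩ del = {}  (empty — regression defined)
  G \ add = {in(p2,t2), pkg_at(p5,whs1), truck_at(t2,hub), truck_at(t3,depot)} \ {truck_at(t3,depot)} = {in(p2,t2), pkg_at(p5,whs1), truck_at(t2,hub)}
  ∪ pre   = {in(p2,t2), pkg_at(p5,whs1), truck_at(t2,hub)} ∪ {truck_at(t3,whs1)}
          = {in(p2,t2), pkg_at(p5,whs1), truck_at(t2,hub), truck_at(t3,whs1)}

== RESULT ==
["in(p2,t2)", "pkg_at(p5,whs1)", "truck_at(t2,hub)", "truck_at(t3,whs1)"]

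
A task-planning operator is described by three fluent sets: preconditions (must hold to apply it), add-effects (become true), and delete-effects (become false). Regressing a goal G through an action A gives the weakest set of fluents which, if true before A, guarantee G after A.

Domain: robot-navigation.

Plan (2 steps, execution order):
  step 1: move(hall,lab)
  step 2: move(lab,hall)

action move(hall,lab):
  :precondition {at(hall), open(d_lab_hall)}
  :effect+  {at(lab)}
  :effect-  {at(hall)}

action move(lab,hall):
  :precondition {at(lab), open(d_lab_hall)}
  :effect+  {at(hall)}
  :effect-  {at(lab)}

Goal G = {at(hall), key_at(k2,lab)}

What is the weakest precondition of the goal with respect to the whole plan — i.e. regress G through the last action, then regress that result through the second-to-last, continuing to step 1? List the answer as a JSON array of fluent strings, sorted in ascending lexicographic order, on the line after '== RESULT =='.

Work backward from the goal:
  through step 2 (move(lab,hall)): drop {at(hall)}, keep {key_at(k2,lab)}, require {at(lab), open(d_lab_hall)}
    → {at(lab), key_at(k2,lab), open(d_lab_hall)}
  through step 1 (move(hall,lab)): drop {at(lab)}, keep {key_at(k2,lab), open(d_lab_hall)}, require {at(hall), open(d_lab_hall)}
    → {at(hall), key_at(k2,lab), open(d_lab_hall)}

== RESULT ==
["at(hall)", "key_at(k2,lab)", "open(d_lab_hall)"]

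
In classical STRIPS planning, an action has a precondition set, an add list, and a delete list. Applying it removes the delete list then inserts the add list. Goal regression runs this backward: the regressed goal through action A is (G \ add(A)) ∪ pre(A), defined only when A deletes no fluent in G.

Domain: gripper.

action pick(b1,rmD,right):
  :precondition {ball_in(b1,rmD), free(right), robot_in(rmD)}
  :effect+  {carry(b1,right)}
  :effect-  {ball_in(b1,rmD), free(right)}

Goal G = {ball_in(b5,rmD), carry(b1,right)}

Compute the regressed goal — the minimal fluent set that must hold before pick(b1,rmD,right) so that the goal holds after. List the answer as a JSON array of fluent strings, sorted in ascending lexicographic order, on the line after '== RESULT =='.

Regress:
  G ∩ del = {}  (empty — regression defined)
  G \ add = {ball_in(b5,rmD), carry(b1,right)} \ {carry(b1,right)} = {ball_in(b5,rmD)}
  ∪ pre   = {ball_in(b5,rmD)} ∪ {ball_in(b1,rmD), free(right), robot_in(rmD)}
          = {ball_in(b1,rmD), ball_in(b5,rmD), free(right), robot_in(rmD)}

== RESULT ==
["ball_in(b1,rmD)", "ball_in(b5,rmD)", "free(right)", "robot_in(rmD)"]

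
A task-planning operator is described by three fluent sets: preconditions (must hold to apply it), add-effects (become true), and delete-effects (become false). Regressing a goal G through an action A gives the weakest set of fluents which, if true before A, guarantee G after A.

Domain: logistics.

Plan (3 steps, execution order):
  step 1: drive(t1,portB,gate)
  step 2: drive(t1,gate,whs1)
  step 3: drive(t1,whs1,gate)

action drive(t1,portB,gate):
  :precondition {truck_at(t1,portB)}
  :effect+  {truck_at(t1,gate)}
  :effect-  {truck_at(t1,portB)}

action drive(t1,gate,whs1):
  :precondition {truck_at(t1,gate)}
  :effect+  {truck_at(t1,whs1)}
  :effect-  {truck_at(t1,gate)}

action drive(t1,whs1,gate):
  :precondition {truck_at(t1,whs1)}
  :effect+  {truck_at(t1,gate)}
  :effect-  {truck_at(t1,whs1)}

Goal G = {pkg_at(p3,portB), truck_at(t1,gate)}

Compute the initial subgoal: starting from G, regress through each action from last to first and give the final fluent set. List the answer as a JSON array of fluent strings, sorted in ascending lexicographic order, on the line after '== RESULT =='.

Work backward from the goal:
  through step 3 (drive(t1,whs1,gate)): drop {truck_at(t1,gate)}, keep {pkg_at(p3,portB)}, require {truck_at(t1,whs1)}
    → {pkg_at(p3,portB), truck_at(t1,whs1)}
  through step 2 (drive(t1,gate,whs1)): drop {truck_at(t1,whs1)}, keep {pkg_at(p3,portB)}, require {truck_at(t1,gate)}
    → {pkg_at(p3,portB), truck_at(t1,gate)}
  through step 1 (drive(t1,portB,gate)): drop {truck_at(t1,gate)}, keep {pkg_at(p3,portB)}, require {truck_at(t1,portB)}
    → {pkg_at(p3,portB), truck_at(t1,portB)}

== RESULT ==
["pkg_at(p3,portB)", "truck_at(t1,portB)"]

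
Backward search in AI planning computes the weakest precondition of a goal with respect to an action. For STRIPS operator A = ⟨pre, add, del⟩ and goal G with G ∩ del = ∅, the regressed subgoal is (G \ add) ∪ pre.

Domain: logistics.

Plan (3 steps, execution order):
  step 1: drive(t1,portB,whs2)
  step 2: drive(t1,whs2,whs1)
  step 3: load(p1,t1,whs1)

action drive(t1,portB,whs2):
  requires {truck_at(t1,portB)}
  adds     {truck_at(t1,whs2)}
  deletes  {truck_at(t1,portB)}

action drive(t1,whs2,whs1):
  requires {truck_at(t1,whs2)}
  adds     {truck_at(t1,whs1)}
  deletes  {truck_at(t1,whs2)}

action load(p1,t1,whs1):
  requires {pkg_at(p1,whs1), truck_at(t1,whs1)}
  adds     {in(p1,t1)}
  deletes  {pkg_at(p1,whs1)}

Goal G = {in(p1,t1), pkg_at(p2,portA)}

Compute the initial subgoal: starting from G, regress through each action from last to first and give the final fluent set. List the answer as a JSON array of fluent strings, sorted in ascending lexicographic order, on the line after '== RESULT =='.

Regress step by step:
  through step 3 (load(p1,t1,whs1)): drop {in(p1,t1)}, keep {pkg_at(p2,portA)}, require {pkg_at(p1,whs1), truck_at(t1,whs1)}
    → {pkg_at(p1,whs1), pkg_at(p2,portA), truck_at(t1,whs1)}
  through step 2 (drive(t1,whs2,whs1)): drop {truck_at(t1,whs1)}, keep {pkg_at(p1,whs1), pkg_at(p2,portA)}, require {truck_at(t1,whs2)}
    → {pkg_at(p1,whs1), pkg_at(p2,portA), truck_at(t1,whs2)}
  through step 1 (drive(t1,portB,whs2)): drop {truck_at(t1,whs2)}, keep {pkg_at(p1,whs1), pkg_at(p2,portA)}, require {truck_at(t1,portB)}
    → {pkg_at(p1,whs1), pkg_at(p2,portA), truck_at(t1,portB)}

== RESULT ==
["pkg_at(p1,whs1)", "pkg_at(p2,portA)", "truck_at(t1,portB)"]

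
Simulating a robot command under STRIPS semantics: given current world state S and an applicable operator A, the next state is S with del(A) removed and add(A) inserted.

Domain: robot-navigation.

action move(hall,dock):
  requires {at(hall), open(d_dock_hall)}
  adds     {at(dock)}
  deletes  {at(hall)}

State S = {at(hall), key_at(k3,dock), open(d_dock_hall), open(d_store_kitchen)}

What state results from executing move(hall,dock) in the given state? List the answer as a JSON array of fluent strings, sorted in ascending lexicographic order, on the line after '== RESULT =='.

Progress:
  pre ⊆ S: {at(hall), open(d_dock_hall)} ⊆ S  — applicable
  S \ del = {key_at(k3,dock), open(d_dock_hall), open(d_store_kitchen)}
  ∪ add   = {at(dock), key_at(k3,dock), open(d_dock_hall), open(d_store_kitchen)}

== RESULT ==
["at(dock)", "key_at(k3,dock)", "open(d_dock_hall)", "open(d_store_kitchen)"]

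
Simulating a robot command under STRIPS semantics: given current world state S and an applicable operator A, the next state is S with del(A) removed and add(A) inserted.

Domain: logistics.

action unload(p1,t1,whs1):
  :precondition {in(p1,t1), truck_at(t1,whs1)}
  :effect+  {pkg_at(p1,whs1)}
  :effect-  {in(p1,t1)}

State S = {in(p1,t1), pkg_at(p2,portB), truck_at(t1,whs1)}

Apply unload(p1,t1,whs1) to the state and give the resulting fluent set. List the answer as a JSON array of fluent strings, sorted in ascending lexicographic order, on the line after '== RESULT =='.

Compute (S \ del) ∪ add:
  pre ⊆ S: {in(p1,t1), truck_at(t1,whs1)} ⊆ S  — applicable
  S \ del = {pkg_at(p2,portB), truck_at(t1,whs1)}
  ∪ add   = {pkg_at(p1,whs1), pkg_at(p2,portB), truck_at(t1,whs1)}

== RESULT ==
["pkg_at(p1,whs1)", "pkg_at(p2,portB)", "truck_at(t1,whs1)"]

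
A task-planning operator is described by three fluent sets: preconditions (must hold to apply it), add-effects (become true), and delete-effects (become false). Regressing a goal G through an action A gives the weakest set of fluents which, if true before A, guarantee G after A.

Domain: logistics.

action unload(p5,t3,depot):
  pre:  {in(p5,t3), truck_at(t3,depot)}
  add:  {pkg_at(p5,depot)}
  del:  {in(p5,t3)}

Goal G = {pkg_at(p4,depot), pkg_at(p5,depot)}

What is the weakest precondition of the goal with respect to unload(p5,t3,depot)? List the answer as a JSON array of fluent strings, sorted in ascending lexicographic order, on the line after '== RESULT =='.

Compute (G \ add) ∪ pre:
  G ∩ del = {}  (empty — regression defined)
  G \ add = {pkg_at(p4,depot), pkg_at(p5,depot)} \ {pkg_at(p5,depot)} = {pkg_at(p4,depot)}
  ∪ pre   = {pkg_at(p4,depot)} ∪ {in(p5,t3), truck_at(t3,depot)}
          = {in(p5,t3), pkg_at(p4,depot), truck_at(t3,depot)}

== RESULT ==
["in(p5,t3)", "pkg_at(p4,depot)", "truck_at(t3,depot)"]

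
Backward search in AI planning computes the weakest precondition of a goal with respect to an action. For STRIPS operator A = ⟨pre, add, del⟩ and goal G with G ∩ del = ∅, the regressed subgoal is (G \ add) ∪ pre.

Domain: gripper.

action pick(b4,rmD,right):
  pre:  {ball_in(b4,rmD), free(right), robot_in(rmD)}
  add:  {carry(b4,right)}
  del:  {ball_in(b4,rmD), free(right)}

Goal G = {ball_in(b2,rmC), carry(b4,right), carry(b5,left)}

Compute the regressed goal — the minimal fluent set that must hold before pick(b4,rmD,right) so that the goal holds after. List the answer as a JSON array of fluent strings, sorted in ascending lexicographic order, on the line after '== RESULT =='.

Regress:
  G ∩ del = {}  (empty — regression defined)
  G \ add = {ball_in(b2,rmC), carry(b4,right), carry(b5,left)} \ {carry(b4,right)} = {ball_in(b2,rmC), carry(b5,left)}
  ∪ pre   = {ball_in(b2,rmC), carry(b5,left)} ∪ {ball_in(b4,rmD), free(right), robot_in(rmD)}
          = {ball_in(b2,rmC), ball_in(b4,rmD), carry(b5,left), free(right), robot_in(rmD)}

== RESULT ==
["ball_in(b2,rmC)", "ball_in(b4,rmD)", "carry(b5,left)", "free(right)", "robot_in(rmD)"]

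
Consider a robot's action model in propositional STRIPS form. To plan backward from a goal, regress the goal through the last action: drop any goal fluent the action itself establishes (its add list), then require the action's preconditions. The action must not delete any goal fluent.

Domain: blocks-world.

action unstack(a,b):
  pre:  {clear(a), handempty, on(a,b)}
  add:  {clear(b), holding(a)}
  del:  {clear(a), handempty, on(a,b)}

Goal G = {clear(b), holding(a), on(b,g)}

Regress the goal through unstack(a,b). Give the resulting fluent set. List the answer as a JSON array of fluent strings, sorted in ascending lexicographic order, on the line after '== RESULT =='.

Regress:
  G ∩ del = {}  (empty — regression defined)
  G \ add = {clear(b), holding(a), on(b,g)} \ {clear(b), holding(a)} = {on(b,g)}
  ∪ pre   = {on(b,g)} ∪ {clear(a), handempty, on(a,b)}
          = {clear(a), handempty, on(a,b), on(b,g)}

== RESULT ==
["clear(a)", "handempty", "on(a,b)", "on(b,g)"]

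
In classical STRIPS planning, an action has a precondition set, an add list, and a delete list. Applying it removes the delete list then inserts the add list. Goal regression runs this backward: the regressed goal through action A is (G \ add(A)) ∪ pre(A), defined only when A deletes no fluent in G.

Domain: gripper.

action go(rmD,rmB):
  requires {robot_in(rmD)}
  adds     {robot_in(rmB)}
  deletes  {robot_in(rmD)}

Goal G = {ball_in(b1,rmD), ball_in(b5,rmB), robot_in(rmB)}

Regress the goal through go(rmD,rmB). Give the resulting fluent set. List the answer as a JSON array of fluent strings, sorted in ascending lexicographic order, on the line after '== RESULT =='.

Compute (G \ add) ∪ pre:
  G ∩ del = {}  (empty — regression defined)
  G \ add = {ball_in(b1,rmD), ball_in(b5,rmB), robot_in(rmB)} \ {robot_in(rmB)} = {ball_in(b1,rmD), ball_in(b5,rmB)}
  ∪ pre   = {ball_in(b1,rmD), ball_in(b5,rmB)} ∪ {robot_in(rmD)}
          = {ball_in(b1,rmD), ball_in(b5,rmB), robot_in(rmD)}

== RESULT ==
["ball_in(b1,rmD)", "ball_in(b5,rmB)", "robot_in(rmD)"]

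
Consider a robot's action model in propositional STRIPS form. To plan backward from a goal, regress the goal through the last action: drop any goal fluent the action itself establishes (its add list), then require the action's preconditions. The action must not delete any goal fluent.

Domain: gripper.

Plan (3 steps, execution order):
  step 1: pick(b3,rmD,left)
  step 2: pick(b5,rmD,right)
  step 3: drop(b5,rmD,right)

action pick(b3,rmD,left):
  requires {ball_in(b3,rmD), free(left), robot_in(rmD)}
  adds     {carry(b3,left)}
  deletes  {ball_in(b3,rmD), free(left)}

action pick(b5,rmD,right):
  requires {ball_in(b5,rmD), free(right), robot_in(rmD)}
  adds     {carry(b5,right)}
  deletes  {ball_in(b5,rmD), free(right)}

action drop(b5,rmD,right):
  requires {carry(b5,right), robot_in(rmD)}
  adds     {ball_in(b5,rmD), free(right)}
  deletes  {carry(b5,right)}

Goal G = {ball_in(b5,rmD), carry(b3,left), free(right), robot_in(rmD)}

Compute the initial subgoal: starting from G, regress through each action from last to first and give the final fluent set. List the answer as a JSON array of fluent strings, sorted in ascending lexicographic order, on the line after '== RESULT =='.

Work backward from the goal:
  through step 3 (drop(b5,rmD,right)): drop {ball_in(b5,rmD), free(right)}, keep {carry(b3,left), robot_in(rmD)}, require {carry(b5,right), robot_in(rmD)}
    → {carry(b3,left), carry(b5,right), robot_in(rmD)}
  through step 2 (pick(b5,rmD,right)): drop {carry(b5,right)}, keep {carry(b3,left), robot_in(rmD)}, require {ball_in(b5,rmD), free(right), robot_in(rmD)}
    → {ball_in(b5,rmD), carry(b3,left), free(right), robot_in(rmD)}
  through step 1 (pick(b3,rmD,left)): drop {carry(b3,left)}, keep {ball_in(b5,rmD), free(right), robot_in(rmD)}, require {ball_in(b3,rmD), free(left), robot_in(rmD)}
    → {ball_in(b3,rmD), ball_in(b5,rmD), free(left), free(right), robot_in(rmD)}

== RESULT ==
["ball_in(b3,rmD)", "ball_in(b5,rmD)", "free(left)", "free(right)", "robot_in(rmD)"]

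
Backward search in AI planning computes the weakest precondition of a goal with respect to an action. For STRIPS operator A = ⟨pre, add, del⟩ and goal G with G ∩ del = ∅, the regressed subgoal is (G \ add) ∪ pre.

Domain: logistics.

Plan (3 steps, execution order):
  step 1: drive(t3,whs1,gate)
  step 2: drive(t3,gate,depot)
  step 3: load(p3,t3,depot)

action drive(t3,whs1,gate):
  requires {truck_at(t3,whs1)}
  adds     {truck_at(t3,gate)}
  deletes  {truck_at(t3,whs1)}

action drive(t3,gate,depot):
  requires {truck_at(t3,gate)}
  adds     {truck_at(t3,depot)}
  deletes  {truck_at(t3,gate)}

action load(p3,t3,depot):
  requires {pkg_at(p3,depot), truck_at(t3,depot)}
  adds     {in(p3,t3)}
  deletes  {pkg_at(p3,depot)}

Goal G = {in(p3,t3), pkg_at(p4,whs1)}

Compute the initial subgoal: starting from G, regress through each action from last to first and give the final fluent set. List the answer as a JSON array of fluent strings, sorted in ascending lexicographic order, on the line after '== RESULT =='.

Regress step by step:
  through step 3 (load(p3,t3,depot)): drop {in(p3,t3)}, keep {pkg_at(p4,whs1)}, require {pkg_at(p3,depot), truck_at(t3,depot)}
    → {pkg_at(p3,depot), pkg_at(p4,whs1), truck_at(t3,depot)}
  through step 2 (drive(t3,gate,depot)): drop {truck_at(t3,depot)}, keep {pkg_at(p3,depot), pkg_at(p4,whs1)}, require {truck_at(t3,gate)}
    → {pkg_at(p3,depot), pkg_at(p4,whs1), truck_at(t3,gate)}
  through step 1 (drive(t3,whs1,gate)): drop {truck_at(t3,gate)}, keep {pkg_at(p3,depot), pkg_at(p4,whs1)}, require {truck_at(t3,whs1)}
    → {pkg_at(p3,depot), pkg_at(p4,whs1), truck_at(t3,whs1)}

== RESULT ==
["pkg_at(p3,depot)", "pkg_at(p4,whs1)", "truck_at(t3,whs1)"]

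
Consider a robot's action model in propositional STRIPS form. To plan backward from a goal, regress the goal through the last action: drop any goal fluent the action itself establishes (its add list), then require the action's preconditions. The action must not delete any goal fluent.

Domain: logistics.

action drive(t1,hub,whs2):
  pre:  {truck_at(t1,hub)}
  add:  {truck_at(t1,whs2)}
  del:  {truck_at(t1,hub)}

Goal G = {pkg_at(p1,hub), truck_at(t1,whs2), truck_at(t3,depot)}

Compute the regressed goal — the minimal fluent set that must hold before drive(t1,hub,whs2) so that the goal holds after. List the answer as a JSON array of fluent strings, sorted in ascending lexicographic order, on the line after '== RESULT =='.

Compute (G \ add) ∪ pre:
  G ∩ del = {}  (empty — regression defined)
  G \ add = {pkg_at(p1,hub), truck_at(t1,whs2), truck_at(t3,depot)} \ {truck_at(t1,whs2)} = {pkg_at(p1,hub), truck_at(t3,depot)}
  ∪ pre   = {pkg_at(p1,hub), truck_at(t3,depot)} ∪ {truck_at(t1,hub)}
          = {pkg_at(p1,hub), truck_at(t1,hub), truck_at(t3,depot)}

== RESULT ==
["pkg_at(p1,hub)", "truck_at(t1,hub)", "truck_at(t3,depot)"]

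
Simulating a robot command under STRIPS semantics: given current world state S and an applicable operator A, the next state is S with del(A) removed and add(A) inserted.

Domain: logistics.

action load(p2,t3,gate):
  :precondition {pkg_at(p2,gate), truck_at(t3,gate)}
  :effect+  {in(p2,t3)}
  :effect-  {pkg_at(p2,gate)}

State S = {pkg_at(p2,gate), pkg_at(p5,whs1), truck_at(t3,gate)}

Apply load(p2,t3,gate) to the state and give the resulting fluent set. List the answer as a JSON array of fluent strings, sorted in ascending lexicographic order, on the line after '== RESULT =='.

Compute (S \ del) ∪ add:
  pre ⊆ S: {pkg_at(p2,gate), truck_at(t3,gate)} ⊆ S  — applicable
  S \ del = {pkg_at(p5,whs1), truck_at(t3,gate)}
  ∪ add   = {in(p2,t3), pkg_at(p5,whs1), truck_at(t3,gate)}

== RESULT ==
["in(p2,t3)", "pkg_at(p5,whs1)", "truck_at(t3,gate)"]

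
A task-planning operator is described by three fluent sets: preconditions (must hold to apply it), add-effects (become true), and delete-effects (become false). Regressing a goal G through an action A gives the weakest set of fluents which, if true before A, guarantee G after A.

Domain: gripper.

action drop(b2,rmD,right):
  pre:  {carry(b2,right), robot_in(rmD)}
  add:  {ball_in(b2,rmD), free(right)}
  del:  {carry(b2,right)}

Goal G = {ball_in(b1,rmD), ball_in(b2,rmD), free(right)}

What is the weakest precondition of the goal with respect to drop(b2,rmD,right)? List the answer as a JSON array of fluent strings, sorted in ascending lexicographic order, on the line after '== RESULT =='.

Regress:
  G ∩ del = {}  (empty — regression defined)
  G \ add = {ball_in(b1,rmD), ball_in(b2,rmD), free(right)} \ {ball_in(b2,rmD), free(right)} = {ball_in(b1,rmD)}
  ∪ pre   = {ball_in(b1,rmD)} ∪ {carry(b2,right), robot_in(rmD)}
          = {ball_in(b1,rmD), carry(b2,right), robot_in(rmD)}

== RESULT ==
["ball_in(b1,rmD)", "carry(b2,right)", "robot_in(rmD)"]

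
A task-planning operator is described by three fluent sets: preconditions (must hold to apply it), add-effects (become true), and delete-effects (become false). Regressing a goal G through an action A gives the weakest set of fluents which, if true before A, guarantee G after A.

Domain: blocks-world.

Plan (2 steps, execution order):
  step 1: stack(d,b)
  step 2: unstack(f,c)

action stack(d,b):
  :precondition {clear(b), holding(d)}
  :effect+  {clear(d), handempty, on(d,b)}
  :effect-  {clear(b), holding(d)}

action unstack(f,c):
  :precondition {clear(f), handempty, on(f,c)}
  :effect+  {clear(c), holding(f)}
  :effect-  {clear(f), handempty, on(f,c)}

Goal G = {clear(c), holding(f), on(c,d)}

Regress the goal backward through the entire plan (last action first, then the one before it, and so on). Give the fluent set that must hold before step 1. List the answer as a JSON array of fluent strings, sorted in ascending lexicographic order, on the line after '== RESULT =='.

Work backward from the goal:
  through step 2 (unstack(f,c)): drop {clear(c), holding(f)}, keep {on(c,d)}, require {clear(f), handempty, on(f,c)}
    → {clear(f), handempty, on(c,d), on(f,c)}
  through step 1 (stack(d,b)): drop {handempty}, keep {clear(f), on(c,d), on(f,c)}, require {clear(b), holding(d)}
    → {clear(b), clear(f), holding(d), on(c,d), on(f,c)}

== RESULT ==
["clear(b)", "clear(f)", "holding(d)", "on(c,d)", "on(f,c)"]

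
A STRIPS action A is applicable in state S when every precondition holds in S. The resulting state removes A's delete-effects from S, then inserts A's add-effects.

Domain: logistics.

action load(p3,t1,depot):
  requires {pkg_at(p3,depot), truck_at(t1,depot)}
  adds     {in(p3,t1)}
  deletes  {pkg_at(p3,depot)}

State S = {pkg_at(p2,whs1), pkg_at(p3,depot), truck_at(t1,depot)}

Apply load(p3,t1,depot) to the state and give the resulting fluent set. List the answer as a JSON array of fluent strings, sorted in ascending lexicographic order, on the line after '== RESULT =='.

Progress:
  pre ⊆ S: {pkg_at(p3,depot), truck_at(t1,depot)} ⊆ S  — applicable
  S \ del = {pkg_at(p2,whs1), truck_at(t1,depot)}
  ∪ add   = {in(p3,t1), pkg_at(p2,whs1), truck_at(t1,depot)}

== RESULT ==
["in(p3,t1)", "pkg_at(p2,whs1)", "truck_at(t1,depot)"]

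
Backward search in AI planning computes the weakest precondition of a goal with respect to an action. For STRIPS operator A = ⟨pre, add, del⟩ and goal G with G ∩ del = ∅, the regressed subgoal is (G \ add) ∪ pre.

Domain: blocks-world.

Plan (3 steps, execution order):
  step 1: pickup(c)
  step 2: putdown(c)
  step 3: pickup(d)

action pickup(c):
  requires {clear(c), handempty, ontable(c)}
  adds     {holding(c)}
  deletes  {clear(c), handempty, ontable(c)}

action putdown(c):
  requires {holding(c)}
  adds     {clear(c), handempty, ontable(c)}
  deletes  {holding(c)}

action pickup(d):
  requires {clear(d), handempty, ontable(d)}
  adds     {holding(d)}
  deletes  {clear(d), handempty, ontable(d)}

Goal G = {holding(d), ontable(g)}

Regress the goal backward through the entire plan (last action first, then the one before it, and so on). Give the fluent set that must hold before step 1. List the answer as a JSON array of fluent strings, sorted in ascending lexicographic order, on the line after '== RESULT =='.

Work backward from the goal:
  through step 3 (pickup(d)): drop {holding(d)}, keep {ontable(g)}, require {clear(d), handempty, ontable(d)}
    → {clear(d), handempty, ontable(d), ontable(g)}
  through step 2 (putdown(c)): drop {handempty}, keep {clear(d), ontable(d), ontable(g)}, require {holding(c)}
    → {clear(d), holding(c), ontable(d), ontable(g)}
  through step 1 (pickup(c)): drop {holding(c)}, keep {clear(d), ontable(d), ontable(g)}, require {clear(c), handempty, ontable(c)}
    → {clear(c), clear(d), handempty, ontable(c), ontable(d), ontable(g)}

== RESULT ==
["clear(c)", "clear(d)", "handempty", "ontable(c)", "ontable(d)", "ontable(g)"]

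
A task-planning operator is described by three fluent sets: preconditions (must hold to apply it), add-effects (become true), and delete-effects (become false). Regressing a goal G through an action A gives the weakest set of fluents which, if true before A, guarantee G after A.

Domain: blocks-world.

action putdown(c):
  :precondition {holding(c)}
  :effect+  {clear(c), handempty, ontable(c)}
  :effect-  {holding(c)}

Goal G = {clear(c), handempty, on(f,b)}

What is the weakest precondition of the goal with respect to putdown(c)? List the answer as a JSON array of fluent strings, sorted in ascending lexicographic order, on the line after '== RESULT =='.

Compute (G \ add) ∪ pre:
  G ∩ del = {}  (empty — regression defined)
  G \ add = {clear(c), handempty, on(f,b)} \ {clear(c), handempty, ontable(c)} = {on(f,b)}
  ∪ pre   = {on(f,b)} ∪ {holding(c)}
          = {holding(c), on(f,b)}

== RESULT ==
["holding(c)", "on(f,b)"]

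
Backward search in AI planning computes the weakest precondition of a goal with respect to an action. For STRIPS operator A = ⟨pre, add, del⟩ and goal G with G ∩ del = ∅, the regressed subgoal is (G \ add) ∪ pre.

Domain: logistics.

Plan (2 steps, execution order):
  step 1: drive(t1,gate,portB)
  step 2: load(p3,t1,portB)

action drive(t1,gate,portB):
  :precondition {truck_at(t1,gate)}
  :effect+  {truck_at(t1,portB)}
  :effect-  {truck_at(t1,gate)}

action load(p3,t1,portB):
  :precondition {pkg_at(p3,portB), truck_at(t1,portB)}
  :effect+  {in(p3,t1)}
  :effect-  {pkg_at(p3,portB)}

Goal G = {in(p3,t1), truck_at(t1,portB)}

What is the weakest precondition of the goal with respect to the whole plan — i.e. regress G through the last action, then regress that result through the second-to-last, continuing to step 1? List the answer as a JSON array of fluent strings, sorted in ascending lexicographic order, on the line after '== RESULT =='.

Work backward from the goal:
  through step 2 (load(p3,t1,portB)): drop {in(p3,t1)}, keep {truck_at(t1,portB)}, require {pkg_at(p3,portB), truck_at(t1,portB)}
    → {pkg_at(p3,portB), truck_at(t1,portB)}
  through step 1 (drive(t1,gate,portB)): drop {truck_at(t1,portB)}, keep {pkg_at(p3,portB)}, require {truck_at(t1,gate)}
    → {pkg_at(p3,portB), truck_at(t1,gate)}

== RESULT ==
["pkg_at(p3,portB)", "truck_at(t1,gate)"]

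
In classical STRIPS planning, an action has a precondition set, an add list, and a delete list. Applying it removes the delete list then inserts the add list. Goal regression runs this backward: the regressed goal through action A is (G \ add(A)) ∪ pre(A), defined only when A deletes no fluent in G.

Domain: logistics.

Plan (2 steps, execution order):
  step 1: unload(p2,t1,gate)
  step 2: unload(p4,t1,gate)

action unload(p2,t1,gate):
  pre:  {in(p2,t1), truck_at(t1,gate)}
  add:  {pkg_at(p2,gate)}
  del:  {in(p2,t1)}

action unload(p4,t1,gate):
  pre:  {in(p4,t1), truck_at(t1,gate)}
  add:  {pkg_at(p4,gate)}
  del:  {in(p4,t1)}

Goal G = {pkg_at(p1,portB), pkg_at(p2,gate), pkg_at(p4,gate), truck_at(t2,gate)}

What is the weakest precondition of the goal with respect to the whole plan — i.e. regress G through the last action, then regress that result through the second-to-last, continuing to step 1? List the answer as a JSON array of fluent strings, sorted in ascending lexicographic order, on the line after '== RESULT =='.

Regress step by step:
  through step 2 (unload(p4,t1,gate)): drop {pkg_at(p4,gate)}, keep {pkg_at(p1,portB), pkg_at(p2,gate), truck_at(t2,gate)}, require {in(p4,t1), truck_at(t1,gate)}
    → {in(p4,t1), pkg_at(p1,portB), pkg_at(p2,gate), truck_at(t1,gate), truck_at(t2,gate)}
  through step 1 (unload(p2,t1,gate)): drop {pkg_at(p2,gate)}, keep {in(p4,t1), pkg_at(p1,portB), truck_at(t1,gate), truck_at(t2,gate)}, require {in(p2,t1), truck_at(t1,gate)}
    → {in(p2,t1), in(p4,t1), pkg_at(p1,portB), truck_at(t1,gate), truck_at(t2,gate)}

== RESULT ==
["in(p2,t1)", "in(p4,t1)", "pkg_at(p1,portB)", "truck_at(t1,gate)", "truck_at(t2,gate)"]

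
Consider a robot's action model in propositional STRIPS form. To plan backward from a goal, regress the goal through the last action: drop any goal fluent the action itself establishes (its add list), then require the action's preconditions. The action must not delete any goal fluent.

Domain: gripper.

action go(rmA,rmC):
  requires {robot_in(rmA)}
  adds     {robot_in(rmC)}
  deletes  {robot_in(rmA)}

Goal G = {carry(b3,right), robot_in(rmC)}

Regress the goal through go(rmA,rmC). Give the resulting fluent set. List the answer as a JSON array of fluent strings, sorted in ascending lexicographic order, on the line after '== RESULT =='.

Compute (G \ add) ∪ pre:
  G ∩ del = {}  (empty — regression defined)
  G \ add = {carry(b3,right), robot_in(rmC)} \ {robot_in(rmC)} = {carry(b3,right)}
  ∪ pre   = {carry(b3,right)} ∪ {robot_in(rmA)}
          = {carry(b3,right), robot_in(rmA)}

== RESULT ==
["carry(b3,right)", "robot_in(rmA)"]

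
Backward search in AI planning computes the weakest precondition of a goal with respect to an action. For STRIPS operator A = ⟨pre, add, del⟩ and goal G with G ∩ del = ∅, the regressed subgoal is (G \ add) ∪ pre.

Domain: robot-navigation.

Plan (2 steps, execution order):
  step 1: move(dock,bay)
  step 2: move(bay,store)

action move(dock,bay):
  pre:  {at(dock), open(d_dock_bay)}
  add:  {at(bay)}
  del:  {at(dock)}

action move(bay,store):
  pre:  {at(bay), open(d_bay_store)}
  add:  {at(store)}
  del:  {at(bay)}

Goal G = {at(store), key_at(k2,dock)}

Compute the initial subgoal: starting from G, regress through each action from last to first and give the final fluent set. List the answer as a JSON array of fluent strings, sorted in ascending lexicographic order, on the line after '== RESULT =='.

Regress step by step:
  through step 2 (move(bay,store)): drop {at(store)}, keep {key_at(k2,dock)}, require {at(bay), open(d_bay_store)}
    → {at(bay), key_at(k2,dock), open(d_bay_store)}
  through step 1 (move(dock,bay)): drop {at(bay)}, keep {key_at(k2,dock), open(d_bay_store)}, require {at(dock), open(d_dock_bay)}
    → {at(dock), key_at(k2,dock), open(d_bay_store), open(d_dock_bay)}

== RESULT ==
["at(dock)", "key_at(k2,dock)", "open(d_bay_store)", "open(d_dock_bay)"]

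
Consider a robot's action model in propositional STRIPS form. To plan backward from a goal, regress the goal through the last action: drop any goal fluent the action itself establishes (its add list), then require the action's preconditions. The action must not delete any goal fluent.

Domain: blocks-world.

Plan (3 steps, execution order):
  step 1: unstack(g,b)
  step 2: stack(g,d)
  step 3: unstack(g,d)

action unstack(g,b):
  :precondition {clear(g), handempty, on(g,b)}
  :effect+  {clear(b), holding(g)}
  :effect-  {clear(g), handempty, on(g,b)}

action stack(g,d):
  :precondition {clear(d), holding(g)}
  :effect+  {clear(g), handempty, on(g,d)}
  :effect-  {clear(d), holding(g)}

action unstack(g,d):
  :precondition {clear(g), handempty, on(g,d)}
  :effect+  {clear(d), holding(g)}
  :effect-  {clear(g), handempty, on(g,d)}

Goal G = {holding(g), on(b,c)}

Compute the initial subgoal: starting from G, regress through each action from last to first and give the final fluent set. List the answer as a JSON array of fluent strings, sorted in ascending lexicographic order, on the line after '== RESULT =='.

Regress step by step:
  through step 3 (unstack(g,d)): drop {holding(g)}, keep {on(b,c)}, require {clear(g), handempty, on(g,d)}
    → {clear(g), handempty, on(b,c), on(g,d)}
  through step 2 (stack(g,d)): drop {clear(g), handempty, on(g,d)}, keep {on(b,c)}, require {clear(d), holding(g)}
    → {clear(d), holding(g), on(b,c)}
  through step 1 (unstack(g,b)): drop {holding(g)}, keep {clear(d), on(b,c)}, require {clear(g), handempty, on(g,b)}
    → {clear(d), clear(g), handempty, on(b,c), on(g,b)}

== RESULT ==
["clear(d)", "clear(g)", "handempty", "on(b,c)", "on(g,b)"]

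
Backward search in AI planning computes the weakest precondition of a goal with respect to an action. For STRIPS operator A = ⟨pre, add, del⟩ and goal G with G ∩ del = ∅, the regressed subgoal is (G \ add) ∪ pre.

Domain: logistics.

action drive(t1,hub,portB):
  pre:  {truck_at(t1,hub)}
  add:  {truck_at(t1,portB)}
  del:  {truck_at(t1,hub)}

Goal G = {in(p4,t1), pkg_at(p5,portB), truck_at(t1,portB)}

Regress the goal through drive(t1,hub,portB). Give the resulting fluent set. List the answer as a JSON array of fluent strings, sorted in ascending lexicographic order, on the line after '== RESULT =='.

Regress:
  G ∩ del = {}  (empty — regression defined)
  G \ add = {in(p4,t1), pkg_at(p5,portB), truck_at(t1,portB)} \ {truck_at(t1,portB)} = {in(p4,t1), pkg_at(p5,portB)}
  ∪ pre   = {in(p4,t1), pkg_at(p5,portB)} ∪ {truck_at(t1,hub)}
          = {in(p4,t1), pkg_at(p5,portB), truck_at(t1,hub)}

== RESULT ==
["in(p4,t1)", "pkg_at(p5,portB)", "truck_at(t1,hub)"]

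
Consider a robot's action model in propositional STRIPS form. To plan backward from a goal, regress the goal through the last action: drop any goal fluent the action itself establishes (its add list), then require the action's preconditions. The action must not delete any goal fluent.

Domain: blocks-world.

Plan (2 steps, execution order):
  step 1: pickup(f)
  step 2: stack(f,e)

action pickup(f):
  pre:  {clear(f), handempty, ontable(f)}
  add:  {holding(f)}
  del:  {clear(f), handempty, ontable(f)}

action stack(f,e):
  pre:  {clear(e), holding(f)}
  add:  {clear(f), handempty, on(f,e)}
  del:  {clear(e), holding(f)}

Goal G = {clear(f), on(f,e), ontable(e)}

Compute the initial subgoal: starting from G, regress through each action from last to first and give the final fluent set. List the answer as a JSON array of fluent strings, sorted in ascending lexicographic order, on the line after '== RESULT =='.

Work backward from the goal:
  through step 2 (stack(f,e)): drop {clear(f), on(f,e)}, keep {ontable(e)}, require {clear(e), holding(f)}
    → {clear(e), holding(f), ontable(e)}
  through step 1 (pickup(f)): drop {holding(f)}, keep {clear(e), ontable(e)}, require {clear(f), handempty, ontable(f)}
    → {clear(e), clear(f), handempty, ontable(e), ontable(f)}

== RESULT ==
["clear(e)", "clear(f)", "handempty", "ontable(e)", "ontable(f)"]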